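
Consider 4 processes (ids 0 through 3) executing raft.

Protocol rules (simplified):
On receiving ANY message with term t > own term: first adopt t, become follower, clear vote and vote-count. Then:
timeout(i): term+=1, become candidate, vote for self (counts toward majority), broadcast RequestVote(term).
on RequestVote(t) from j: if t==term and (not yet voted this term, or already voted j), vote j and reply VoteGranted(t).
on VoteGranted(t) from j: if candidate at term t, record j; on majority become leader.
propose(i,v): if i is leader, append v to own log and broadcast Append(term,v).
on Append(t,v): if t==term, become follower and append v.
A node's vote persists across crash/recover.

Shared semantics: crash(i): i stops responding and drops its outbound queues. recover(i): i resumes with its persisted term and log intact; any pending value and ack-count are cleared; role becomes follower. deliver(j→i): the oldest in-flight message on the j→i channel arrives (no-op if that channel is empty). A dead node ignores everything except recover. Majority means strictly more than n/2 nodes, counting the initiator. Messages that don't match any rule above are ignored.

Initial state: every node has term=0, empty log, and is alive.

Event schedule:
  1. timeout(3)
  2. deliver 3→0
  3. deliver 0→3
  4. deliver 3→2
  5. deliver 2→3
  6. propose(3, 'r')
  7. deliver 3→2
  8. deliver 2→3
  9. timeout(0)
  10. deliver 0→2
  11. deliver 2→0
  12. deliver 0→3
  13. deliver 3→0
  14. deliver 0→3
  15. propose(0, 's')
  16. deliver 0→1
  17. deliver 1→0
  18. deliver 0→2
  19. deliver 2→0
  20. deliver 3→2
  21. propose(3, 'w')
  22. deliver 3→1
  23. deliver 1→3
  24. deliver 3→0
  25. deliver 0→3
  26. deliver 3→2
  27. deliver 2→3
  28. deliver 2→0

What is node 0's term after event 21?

e1 timeout(3): 3[cand,t=1,-]
e2 deliver 3→0: 0[foll,t=1,-]
e3 deliver 0→3: ·
e4 deliver 3→2: 2[foll,t=1,-]
e5 deliver 2→3: 3[lead,t=1,-]
e6 propose(3,'r'): 3[lead,t=1,r]
e7 deliver 3→2: 2[foll,t=1,r]
e8 deliver 2→3: ·
e9 timeout(0): 0[cand,t=2,-]
e10 deliver 0→2: 2[foll,t=2,r]
e11 deliver 2→0: ·
e12 deliver 0→3: 3[foll,t=2,r]
e13 deliver 3→0: ·
e14 deliver 0→3: ·
e15 propose(0,'s'): ·
e16 deliver 0→1: 1[foll,t=2,-]
e17 deliver 1→0: 0[lead,t=2,-]
e18 deliver 0→2: ·
e19 deliver 2→0: ·
e20 deliver 3→2: ·
e21 propose(3,'w'): ·

2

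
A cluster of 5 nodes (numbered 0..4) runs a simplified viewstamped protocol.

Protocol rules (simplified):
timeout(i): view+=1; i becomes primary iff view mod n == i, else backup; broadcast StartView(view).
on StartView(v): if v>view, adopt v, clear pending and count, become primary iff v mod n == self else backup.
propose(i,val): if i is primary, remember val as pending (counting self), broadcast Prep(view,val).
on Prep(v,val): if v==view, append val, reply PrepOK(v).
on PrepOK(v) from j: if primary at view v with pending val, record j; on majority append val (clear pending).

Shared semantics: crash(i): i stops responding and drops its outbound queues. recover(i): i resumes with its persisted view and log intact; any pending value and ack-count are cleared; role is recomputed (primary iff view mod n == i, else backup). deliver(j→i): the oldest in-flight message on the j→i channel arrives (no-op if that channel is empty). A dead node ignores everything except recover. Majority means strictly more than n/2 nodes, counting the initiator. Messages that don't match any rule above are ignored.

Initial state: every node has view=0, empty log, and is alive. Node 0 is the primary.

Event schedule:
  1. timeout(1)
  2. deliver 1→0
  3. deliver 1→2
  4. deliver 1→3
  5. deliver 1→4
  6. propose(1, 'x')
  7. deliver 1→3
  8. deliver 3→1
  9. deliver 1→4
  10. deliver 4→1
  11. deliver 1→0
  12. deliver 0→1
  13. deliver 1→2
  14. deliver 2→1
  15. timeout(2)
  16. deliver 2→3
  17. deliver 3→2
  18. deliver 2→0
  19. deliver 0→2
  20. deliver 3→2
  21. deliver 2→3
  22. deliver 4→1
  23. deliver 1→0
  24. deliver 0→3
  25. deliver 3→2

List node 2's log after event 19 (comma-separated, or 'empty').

[1] timeout(1) → N1(prim v1 [-])
[2] deliver 1→0 → N0(back v1 [-])
[3] deliver 1→2 → N2(back v1 [-])
[4] deliver 1→3 → N3(back v1 [-])
[5] deliver 1→4 → N4(back v1 [-])
[6] propose(1,'x') → ∅
[7] deliver 1→3 → N3(back v1 [x])
[8] deliver 3→1 → ∅
[9] deliver 1→4 → N4(back v1 [x])
[10] deliver 4→1 → N1(prim v1 [x])
[11] deliver 1→0 → N0(back v1 [x])
[12] deliver 0→1 → ∅
[13] deliver 1→2 → N2(back v1 [x])
[14] deliver 2→1 → ∅
[15] timeout(2) → N2(prim v2 [x])
[16] deliver 2→3 → N3(back v2 [x])
[17] deliver 3→2 → ∅
[18] deliver 2→0 → N0(back v2 [x])
[19] deliver 0→2 → ∅

x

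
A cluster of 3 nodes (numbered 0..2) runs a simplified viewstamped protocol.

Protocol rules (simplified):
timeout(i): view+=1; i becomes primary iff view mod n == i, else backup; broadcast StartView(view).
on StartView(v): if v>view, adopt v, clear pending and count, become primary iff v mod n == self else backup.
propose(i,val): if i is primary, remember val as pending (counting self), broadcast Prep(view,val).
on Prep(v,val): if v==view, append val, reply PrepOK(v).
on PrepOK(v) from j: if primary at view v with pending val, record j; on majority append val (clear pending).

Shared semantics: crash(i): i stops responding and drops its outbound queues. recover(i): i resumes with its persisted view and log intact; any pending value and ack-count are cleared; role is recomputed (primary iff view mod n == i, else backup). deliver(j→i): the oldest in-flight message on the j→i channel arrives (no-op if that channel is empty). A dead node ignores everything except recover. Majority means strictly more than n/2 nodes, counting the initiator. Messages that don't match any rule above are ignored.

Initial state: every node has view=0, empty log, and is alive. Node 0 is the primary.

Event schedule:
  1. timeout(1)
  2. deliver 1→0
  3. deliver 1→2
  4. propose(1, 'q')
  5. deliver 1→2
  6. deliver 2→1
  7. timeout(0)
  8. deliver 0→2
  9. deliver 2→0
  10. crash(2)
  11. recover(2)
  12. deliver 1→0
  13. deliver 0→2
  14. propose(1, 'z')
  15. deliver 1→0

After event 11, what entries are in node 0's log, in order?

empty

[1] timeout(1) → N1(prim v1 [-])
[2] deliver 1→0 → N0(back v1 [-])
[3] deliver 1→2 → N2(back v1 [-])
[4] propose(1,'q') → ∅
[5] deliver 1→2 → N2(back v1 [q])
[6] deliver 2→1 → N1(prim v1 [q])
[7] timeout(0) → N0(back v2 [-])
[8] deliver 0→2 → N2(prim v2 [q])
[9] deliver 2→0 → ∅
[10] crash(2) → N2(✗prim v2 [q])
[11] recover(2) → N2(prim v2 [q])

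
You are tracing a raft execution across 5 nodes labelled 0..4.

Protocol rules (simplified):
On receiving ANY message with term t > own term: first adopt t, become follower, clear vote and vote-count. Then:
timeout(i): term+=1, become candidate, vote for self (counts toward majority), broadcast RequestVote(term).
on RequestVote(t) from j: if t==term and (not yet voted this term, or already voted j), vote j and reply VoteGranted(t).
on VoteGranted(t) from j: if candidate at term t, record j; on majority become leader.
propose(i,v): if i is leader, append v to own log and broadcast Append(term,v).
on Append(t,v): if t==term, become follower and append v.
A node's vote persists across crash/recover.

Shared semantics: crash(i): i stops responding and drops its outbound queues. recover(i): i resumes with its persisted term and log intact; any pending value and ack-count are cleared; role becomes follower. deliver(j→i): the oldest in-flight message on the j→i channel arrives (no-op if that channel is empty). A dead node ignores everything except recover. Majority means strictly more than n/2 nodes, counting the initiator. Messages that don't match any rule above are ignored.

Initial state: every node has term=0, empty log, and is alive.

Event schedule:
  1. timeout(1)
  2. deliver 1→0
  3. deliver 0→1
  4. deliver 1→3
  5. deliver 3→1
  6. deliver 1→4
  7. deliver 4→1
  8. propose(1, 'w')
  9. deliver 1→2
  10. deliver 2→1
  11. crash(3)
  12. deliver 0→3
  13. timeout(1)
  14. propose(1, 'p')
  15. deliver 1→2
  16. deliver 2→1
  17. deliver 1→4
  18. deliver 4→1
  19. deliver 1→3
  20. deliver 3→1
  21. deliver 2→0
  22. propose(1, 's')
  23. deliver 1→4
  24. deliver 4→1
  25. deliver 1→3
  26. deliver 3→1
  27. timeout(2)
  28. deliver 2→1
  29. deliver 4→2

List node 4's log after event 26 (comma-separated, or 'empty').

step 1 timeout(1): 1={cand,t=1,log=-}
step 2 deliver 1→0: 0={foll,t=1,log=-}
step 3 deliver 0→1: —
step 4 deliver 1→3: 3={foll,t=1,log=-}
step 5 deliver 3→1: 1={lead,t=1,log=-}
step 6 deliver 1→4: 4={foll,t=1,log=-}
step 7 deliver 4→1: —
step 8 propose(1,'w'): 1={lead,t=1,log=w}
step 9 deliver 1→2: 2={foll,t=1,log=-}
step 10 deliver 2→1: —
step 11 crash(3): 3={✗foll,t=1,log=-}
step 12 deliver 0→3: —
step 13 timeout(1): 1={cand,t=2,log=w}
step 14 propose(1,'p'): —
step 15 deliver 1→2: 2={foll,t=1,log=w}
step 16 deliver 2→1: —
step 17 deliver 1→4: 4={foll,t=1,log=w}
step 18 deliver 4→1: —
step 19 deliver 1→3: —
step 20 deliver 3→1: —
step 21 deliver 2→0: —
step 22 propose(1,'s'): —
step 23 deliver 1→4: 4={foll,t=2,log=w}
step 24 deliver 4→1: —
step 25 deliver 1→3: —
step 26 deliver 3→1: —

w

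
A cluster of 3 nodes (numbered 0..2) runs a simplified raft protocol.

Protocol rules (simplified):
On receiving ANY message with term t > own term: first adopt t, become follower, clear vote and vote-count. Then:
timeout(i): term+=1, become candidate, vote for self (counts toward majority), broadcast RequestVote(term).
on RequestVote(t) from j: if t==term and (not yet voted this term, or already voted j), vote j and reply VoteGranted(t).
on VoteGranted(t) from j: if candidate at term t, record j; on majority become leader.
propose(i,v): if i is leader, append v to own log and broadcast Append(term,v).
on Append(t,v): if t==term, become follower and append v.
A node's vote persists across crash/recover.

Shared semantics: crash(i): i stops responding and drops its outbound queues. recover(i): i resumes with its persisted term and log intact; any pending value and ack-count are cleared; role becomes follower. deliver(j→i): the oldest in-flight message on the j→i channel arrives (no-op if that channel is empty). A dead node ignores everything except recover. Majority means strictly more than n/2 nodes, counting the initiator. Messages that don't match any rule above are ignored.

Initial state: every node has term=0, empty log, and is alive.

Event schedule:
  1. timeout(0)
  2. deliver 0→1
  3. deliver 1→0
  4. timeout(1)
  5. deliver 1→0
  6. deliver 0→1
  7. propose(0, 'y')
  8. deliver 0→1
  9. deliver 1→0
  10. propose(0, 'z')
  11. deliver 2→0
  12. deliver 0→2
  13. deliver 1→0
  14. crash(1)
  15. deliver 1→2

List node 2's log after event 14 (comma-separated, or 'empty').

empty

e1 timeout(0): 0[cand,t=1,-]
e2 deliver 0→1: 1[foll,t=1,-]
e3 deliver 1→0: 0[lead,t=1,-]
e4 timeout(1): 1[cand,t=2,-]
e5 deliver 1→0: 0[foll,t=2,-]
e6 deliver 0→1: 1[lead,t=2,-]
e7 propose(0,'y'): ·
e8 deliver 0→1: ·
e9 deliver 1→0: ·
e10 propose(0,'z'): ·
e11 deliver 2→0: ·
e12 deliver 0→2: 2[foll,t=1,-]
e13 deliver 1→0: ·
e14 crash(1): 1[✗lead,t=2,-]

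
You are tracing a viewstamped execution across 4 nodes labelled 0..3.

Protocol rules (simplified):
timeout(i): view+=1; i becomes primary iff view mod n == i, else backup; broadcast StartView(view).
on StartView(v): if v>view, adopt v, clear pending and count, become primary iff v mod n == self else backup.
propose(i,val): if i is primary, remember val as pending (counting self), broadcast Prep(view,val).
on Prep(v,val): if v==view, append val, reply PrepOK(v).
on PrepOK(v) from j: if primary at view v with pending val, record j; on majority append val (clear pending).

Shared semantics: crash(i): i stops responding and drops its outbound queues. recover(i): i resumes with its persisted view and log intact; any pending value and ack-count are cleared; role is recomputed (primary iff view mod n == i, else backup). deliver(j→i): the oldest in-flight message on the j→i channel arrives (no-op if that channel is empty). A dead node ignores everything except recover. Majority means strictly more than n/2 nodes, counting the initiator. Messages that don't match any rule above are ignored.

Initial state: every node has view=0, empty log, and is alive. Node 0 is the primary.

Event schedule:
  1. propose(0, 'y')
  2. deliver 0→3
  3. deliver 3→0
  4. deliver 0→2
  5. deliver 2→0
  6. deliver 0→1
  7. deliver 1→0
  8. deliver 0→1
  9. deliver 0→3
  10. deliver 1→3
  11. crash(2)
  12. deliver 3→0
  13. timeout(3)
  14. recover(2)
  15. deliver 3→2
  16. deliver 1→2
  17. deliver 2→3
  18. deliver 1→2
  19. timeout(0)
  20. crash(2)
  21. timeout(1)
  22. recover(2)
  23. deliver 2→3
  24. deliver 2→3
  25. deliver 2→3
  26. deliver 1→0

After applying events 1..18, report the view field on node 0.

0

after 1 — propose(0,'y'): ·
after 2 — deliver 0→3: n3:back/v0/[y]
after 3 — deliver 3→0: ·
after 4 — deliver 0→2: n2:back/v0/[y]
after 5 — deliver 2→0: n0:prim/v0/[y]
after 6 — deliver 0→1: n1:back/v0/[y]
after 7 — deliver 1→0: ·
after 8 — deliver 0→1: ·
after 9 — deliver 0→3: ·
after 10 — deliver 1→3: ·
after 11 — crash(2): n2:✗back/v0/[y]
after 12 — deliver 3→0: ·
after 13 — timeout(3): n3:back/v1/[y]
after 14 — recover(2): n2:back/v0/[y]
after 15 — deliver 3→2: n2:back/v1/[y]
after 16 — deliver 1→2: ·
after 17 — deliver 2→3: ·
after 18 — deliver 1→2: ·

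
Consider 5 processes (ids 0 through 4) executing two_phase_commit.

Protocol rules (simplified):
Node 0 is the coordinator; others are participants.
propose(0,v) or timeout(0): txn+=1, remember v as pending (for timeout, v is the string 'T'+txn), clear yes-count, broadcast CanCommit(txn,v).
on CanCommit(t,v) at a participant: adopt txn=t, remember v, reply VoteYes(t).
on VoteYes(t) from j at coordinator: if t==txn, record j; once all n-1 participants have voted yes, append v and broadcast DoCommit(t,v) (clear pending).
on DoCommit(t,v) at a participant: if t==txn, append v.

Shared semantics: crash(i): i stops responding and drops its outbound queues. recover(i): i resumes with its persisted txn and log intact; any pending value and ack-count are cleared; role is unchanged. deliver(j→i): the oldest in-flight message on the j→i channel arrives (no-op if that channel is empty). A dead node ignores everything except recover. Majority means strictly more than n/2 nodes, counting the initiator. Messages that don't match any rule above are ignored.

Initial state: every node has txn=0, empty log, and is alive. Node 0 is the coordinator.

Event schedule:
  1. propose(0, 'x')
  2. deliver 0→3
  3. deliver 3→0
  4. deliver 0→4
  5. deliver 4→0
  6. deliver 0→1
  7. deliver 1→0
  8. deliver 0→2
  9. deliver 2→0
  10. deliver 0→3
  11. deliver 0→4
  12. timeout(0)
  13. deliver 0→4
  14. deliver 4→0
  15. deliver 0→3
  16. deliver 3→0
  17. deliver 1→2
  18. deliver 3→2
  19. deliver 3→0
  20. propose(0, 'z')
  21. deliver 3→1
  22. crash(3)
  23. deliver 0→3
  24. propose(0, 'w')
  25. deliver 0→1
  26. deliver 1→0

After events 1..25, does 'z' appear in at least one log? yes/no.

no

after 1 — propose(0,'x'): n0:coor/t1/[-]
after 2 — deliver 0→3: n3:part/t1/[-]
after 3 — deliver 3→0: ·
after 4 — deliver 0→4: n4:part/t1/[-]
after 5 — deliver 4→0: ·
after 6 — deliver 0→1: n1:part/t1/[-]
after 7 — deliver 1→0: ·
after 8 — deliver 0→2: n2:part/t1/[-]
after 9 — deliver 2→0: n0:coor/t1/[x]
after 10 — deliver 0→3: n3:part/t1/[x]
after 11 — deliver 0→4: n4:part/t1/[x]
after 12 — timeout(0): n0:coor/t2/[x]
after 13 — deliver 0→4: n4:part/t2/[x]
after 14 — deliver 4→0: ·
after 15 — deliver 0→3: n3:part/t2/[x]
after 16 — deliver 3→0: ·
after 17 — deliver 1→2: ·
after 18 — deliver 3→2: ·
after 19 — deliver 3→0: ·
after 20 — propose(0,'z'): n0:coor/t3/[x]
after 21 — deliver 3→1: ·
after 22 — crash(3): n3:✗part/t2/[x]
after 23 — deliver 0→3: ·
after 24 — propose(0,'w'): n0:coor/t4/[x]
after 25 — deliver 0→1: n1:part/t1/[x]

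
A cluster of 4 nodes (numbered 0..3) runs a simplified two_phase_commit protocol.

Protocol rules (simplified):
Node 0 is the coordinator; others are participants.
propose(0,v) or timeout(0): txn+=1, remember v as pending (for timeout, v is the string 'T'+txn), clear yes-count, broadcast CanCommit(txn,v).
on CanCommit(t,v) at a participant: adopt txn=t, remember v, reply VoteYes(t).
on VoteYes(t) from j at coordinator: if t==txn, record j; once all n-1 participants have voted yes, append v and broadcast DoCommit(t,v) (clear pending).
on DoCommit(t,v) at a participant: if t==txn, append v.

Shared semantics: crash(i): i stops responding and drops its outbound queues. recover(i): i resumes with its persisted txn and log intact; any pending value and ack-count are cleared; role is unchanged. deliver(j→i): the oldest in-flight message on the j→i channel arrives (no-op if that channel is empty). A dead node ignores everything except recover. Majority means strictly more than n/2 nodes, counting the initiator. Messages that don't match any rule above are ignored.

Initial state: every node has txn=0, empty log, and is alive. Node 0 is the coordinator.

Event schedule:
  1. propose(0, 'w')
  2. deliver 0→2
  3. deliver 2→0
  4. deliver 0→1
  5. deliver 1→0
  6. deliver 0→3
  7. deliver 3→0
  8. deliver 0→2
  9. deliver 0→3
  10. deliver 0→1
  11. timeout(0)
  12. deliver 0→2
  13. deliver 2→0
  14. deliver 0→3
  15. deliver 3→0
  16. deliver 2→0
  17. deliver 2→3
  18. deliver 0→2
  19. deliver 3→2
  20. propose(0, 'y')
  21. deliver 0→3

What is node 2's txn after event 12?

2

step 1 propose(0,'w'): 0={coor,t=1,log=-}
step 2 deliver 0→2: 2={part,t=1,log=-}
step 3 deliver 2→0: —
step 4 deliver 0→1: 1={part,t=1,log=-}
step 5 deliver 1→0: —
step 6 deliver 0→3: 3={part,t=1,log=-}
step 7 deliver 3→0: 0={coor,t=1,log=w}
step 8 deliver 0→2: 2={part,t=1,log=w}
step 9 deliver 0→3: 3={part,t=1,log=w}
step 10 deliver 0→1: 1={part,t=1,log=w}
step 11 timeout(0): 0={coor,t=2,log=w}
step 12 deliver 0→2: 2={part,t=2,log=w}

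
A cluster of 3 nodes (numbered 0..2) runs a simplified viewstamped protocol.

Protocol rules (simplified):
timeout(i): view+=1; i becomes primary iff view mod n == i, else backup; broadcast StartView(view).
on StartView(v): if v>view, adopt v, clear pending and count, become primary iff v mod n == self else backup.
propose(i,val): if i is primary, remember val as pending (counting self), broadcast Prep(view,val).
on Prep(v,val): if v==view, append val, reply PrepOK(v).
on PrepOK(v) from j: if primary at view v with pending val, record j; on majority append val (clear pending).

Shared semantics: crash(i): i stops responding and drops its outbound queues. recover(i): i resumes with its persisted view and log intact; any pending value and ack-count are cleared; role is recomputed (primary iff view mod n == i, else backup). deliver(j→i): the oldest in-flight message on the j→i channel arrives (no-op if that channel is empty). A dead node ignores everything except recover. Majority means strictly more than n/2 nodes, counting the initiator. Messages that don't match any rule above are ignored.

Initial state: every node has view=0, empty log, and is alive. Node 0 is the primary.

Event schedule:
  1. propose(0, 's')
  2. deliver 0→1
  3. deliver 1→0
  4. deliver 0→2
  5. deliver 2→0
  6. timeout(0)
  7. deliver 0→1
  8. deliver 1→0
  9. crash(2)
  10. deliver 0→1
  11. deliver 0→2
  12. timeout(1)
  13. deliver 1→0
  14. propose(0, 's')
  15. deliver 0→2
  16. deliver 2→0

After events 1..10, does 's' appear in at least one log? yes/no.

1. propose(0,'s'):  nop
2. deliver 0→1:  <1:back v0 s>
3. deliver 1→0:  <0:prim v0 s>
4. deliver 0→2:  <2:back v0 s>
5. deliver 2→0:  nop
6. timeout(0):  <0:back v1 s>
7. deliver 0→1:  <1:prim v1 s>
8. deliver 1→0:  nop
9. crash(2):  <2:✗back v0 s>
10. deliver 0→1:  nop

yes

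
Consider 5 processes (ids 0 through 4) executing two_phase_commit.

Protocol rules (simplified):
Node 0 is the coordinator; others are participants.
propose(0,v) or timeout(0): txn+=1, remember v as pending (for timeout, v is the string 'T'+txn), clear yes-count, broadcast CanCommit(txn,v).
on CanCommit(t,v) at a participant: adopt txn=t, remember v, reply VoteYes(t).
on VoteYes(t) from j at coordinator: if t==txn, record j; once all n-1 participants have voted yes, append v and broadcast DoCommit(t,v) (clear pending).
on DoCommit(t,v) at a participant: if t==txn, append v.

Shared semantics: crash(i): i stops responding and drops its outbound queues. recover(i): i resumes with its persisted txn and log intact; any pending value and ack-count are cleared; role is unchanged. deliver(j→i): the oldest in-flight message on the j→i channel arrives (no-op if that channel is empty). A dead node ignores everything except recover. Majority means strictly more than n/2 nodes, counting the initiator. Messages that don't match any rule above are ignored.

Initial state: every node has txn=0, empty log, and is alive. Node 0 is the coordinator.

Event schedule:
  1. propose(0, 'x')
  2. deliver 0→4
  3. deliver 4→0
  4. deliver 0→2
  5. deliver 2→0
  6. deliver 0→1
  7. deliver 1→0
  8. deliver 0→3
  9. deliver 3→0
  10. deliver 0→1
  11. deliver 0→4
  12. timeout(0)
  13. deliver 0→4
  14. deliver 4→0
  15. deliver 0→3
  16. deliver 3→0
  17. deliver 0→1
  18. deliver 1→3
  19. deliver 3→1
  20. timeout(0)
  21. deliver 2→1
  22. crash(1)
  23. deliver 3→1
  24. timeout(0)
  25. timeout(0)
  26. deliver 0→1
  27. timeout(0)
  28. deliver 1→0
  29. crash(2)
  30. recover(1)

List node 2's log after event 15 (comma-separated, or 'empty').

empty

e1 propose(0,'x'): 0[coor,t=1,-]
e2 deliver 0→4: 4[part,t=1,-]
e3 deliver 4→0: ·
e4 deliver 0→2: 2[part,t=1,-]
e5 deliver 2→0: ·
e6 deliver 0→1: 1[part,t=1,-]
e7 deliver 1→0: ·
e8 deliver 0→3: 3[part,t=1,-]
e9 deliver 3→0: 0[coor,t=1,x]
e10 deliver 0→1: 1[part,t=1,x]
e11 deliver 0→4: 4[part,t=1,x]
e12 timeout(0): 0[coor,t=2,x]
e13 deliver 0→4: 4[part,t=2,x]
e14 deliver 4→0: ·
e15 deliver 0→3: 3[part,t=1,x]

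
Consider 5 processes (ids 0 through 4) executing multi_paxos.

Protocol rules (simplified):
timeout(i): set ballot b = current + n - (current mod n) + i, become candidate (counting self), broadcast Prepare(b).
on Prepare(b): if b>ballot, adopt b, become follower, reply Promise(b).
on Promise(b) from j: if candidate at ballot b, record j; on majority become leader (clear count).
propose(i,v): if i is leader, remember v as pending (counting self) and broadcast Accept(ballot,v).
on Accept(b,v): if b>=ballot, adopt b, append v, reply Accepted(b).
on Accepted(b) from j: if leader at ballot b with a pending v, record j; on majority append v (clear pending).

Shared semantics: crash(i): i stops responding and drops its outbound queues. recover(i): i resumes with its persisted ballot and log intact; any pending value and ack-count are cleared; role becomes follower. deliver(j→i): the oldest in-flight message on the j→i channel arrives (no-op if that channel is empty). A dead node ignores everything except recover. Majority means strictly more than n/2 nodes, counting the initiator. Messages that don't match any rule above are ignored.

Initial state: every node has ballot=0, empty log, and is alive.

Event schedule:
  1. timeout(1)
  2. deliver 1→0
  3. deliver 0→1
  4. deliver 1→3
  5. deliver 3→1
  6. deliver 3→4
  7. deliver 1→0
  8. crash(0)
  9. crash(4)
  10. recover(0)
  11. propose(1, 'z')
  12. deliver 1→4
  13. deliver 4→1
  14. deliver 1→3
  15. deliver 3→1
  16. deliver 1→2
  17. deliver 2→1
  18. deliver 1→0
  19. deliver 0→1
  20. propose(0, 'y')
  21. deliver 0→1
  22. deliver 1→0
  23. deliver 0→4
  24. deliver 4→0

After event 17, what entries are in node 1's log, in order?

step 1 timeout(1): 1={cand,b=6,log=-}
step 2 deliver 1→0: 0={foll,b=6,log=-}
step 3 deliver 0→1: —
step 4 deliver 1→3: 3={foll,b=6,log=-}
step 5 deliver 3→1: 1={lead,b=6,log=-}
step 6 deliver 3→4: —
step 7 deliver 1→0: —
step 8 crash(0): 0={✗foll,b=6,log=-}
step 9 crash(4): 4={✗foll,b=0,log=-}
step 10 recover(0): 0={foll,b=6,log=-}
step 11 propose(1,'z'): —
step 12 deliver 1→4: —
step 13 deliver 4→1: —
step 14 deliver 1→3: 3={foll,b=6,log=z}
step 15 deliver 3→1: —
step 16 deliver 1→2: 2={foll,b=6,log=-}
step 17 deliver 2→1: —

empty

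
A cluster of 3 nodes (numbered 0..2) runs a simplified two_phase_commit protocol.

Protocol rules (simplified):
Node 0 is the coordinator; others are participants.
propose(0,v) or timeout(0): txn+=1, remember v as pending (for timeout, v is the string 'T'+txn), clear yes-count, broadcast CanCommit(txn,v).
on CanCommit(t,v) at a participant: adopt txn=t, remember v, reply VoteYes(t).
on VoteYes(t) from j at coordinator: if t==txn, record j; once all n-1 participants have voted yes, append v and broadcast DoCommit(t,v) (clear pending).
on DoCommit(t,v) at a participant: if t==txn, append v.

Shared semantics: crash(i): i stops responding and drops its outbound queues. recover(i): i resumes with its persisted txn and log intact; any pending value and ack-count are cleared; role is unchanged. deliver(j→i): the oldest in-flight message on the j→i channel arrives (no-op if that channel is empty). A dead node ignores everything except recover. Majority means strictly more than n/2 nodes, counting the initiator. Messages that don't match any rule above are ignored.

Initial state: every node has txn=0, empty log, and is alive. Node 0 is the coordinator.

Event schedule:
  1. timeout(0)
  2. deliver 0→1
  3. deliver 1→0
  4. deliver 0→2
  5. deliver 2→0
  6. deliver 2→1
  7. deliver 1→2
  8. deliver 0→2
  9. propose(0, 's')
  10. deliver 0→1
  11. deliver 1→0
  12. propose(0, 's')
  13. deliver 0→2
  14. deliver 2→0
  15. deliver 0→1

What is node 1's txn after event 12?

1

step 1 timeout(0): 0={coor,t=1,log=-}
step 2 deliver 0→1: 1={part,t=1,log=-}
step 3 deliver 1→0: —
step 4 deliver 0→2: 2={part,t=1,log=-}
step 5 deliver 2→0: 0={coor,t=1,log=T1}
step 6 deliver 2→1: —
step 7 deliver 1→2: —
step 8 deliver 0→2: 2={part,t=1,log=T1}
step 9 propose(0,'s'): 0={coor,t=2,log=T1}
step 10 deliver 0→1: 1={part,t=1,log=T1}
step 11 deliver 1→0: —
step 12 propose(0,'s'): 0={coor,t=3,log=T1}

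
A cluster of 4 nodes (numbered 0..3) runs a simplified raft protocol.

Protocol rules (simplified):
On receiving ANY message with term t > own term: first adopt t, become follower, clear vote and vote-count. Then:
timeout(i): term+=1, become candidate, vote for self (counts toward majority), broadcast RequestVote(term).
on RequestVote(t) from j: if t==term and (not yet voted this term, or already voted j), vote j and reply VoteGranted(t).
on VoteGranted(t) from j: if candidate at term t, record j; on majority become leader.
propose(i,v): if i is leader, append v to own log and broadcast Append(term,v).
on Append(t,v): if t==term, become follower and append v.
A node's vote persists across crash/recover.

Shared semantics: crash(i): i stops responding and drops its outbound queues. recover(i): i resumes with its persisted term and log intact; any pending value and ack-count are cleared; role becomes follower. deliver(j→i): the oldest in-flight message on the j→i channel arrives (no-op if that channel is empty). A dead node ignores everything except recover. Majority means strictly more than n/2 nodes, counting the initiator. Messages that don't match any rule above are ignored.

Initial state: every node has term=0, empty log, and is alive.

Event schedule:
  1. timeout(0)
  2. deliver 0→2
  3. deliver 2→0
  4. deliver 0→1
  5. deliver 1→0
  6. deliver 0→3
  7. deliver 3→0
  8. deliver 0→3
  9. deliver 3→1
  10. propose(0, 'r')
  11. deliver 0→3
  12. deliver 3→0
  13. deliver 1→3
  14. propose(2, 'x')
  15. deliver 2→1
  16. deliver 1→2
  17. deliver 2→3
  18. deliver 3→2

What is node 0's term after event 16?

e1 timeout(0): 0[cand,t=1,-]
e2 deliver 0→2: 2[foll,t=1,-]
e3 deliver 2→0: ·
e4 deliver 0→1: 1[foll,t=1,-]
e5 deliver 1→0: 0[lead,t=1,-]
e6 deliver 0→3: 3[foll,t=1,-]
e7 deliver 3→0: ·
e8 deliver 0→3: ·
e9 deliver 3→1: ·
e10 propose(0,'r'): 0[lead,t=1,r]
e11 deliver 0→3: 3[foll,t=1,r]
e12 deliver 3→0: ·
e13 deliver 1→3: ·
e14 propose(2,'x'): ·
e15 deliver 2→1: ·
e16 deliver 1→2: ·

1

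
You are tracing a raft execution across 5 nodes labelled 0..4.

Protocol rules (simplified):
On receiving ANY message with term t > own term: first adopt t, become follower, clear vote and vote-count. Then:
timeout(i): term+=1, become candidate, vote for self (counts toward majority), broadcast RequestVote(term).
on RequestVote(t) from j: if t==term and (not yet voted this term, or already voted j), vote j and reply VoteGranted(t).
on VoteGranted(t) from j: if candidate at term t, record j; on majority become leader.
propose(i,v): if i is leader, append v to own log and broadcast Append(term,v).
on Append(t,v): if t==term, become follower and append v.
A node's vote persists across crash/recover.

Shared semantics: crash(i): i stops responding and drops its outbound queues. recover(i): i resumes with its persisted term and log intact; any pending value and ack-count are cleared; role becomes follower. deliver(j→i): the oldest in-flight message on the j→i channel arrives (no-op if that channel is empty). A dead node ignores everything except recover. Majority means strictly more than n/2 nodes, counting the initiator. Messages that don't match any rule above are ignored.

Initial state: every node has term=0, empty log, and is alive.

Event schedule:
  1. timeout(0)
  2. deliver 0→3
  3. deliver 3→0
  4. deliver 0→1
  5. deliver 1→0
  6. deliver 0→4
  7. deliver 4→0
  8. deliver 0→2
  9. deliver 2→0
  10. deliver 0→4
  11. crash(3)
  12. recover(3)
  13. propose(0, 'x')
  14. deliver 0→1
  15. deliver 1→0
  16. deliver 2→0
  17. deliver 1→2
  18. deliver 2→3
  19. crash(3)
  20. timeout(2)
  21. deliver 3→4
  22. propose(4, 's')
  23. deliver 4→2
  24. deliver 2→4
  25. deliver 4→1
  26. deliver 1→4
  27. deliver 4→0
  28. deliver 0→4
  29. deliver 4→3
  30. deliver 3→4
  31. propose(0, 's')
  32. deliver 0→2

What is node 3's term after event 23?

1

step 1 timeout(0): 0={cand,t=1,log=-}
step 2 deliver 0→3: 3={foll,t=1,log=-}
step 3 deliver 3→0: —
step 4 deliver 0→1: 1={foll,t=1,log=-}
step 5 deliver 1→0: 0={lead,t=1,log=-}
step 6 deliver 0→4: 4={foll,t=1,log=-}
step 7 deliver 4→0: —
step 8 deliver 0→2: 2={foll,t=1,log=-}
step 9 deliver 2→0: —
step 10 deliver 0→4: —
step 11 crash(3): 3={✗foll,t=1,log=-}
step 12 recover(3): 3={foll,t=1,log=-}
step 13 propose(0,'x'): 0={lead,t=1,log=x}
step 14 deliver 0→1: 1={foll,t=1,log=x}
step 15 deliver 1→0: —
step 16 deliver 2→0: —
step 17 deliver 1→2: —
step 18 deliver 2→3: —
step 19 crash(3): 3={✗foll,t=1,log=-}
step 20 timeout(2): 2={cand,t=2,log=-}
step 21 deliver 3→4: —
step 22 propose(4,'s'): —
step 23 deliver 4→2: —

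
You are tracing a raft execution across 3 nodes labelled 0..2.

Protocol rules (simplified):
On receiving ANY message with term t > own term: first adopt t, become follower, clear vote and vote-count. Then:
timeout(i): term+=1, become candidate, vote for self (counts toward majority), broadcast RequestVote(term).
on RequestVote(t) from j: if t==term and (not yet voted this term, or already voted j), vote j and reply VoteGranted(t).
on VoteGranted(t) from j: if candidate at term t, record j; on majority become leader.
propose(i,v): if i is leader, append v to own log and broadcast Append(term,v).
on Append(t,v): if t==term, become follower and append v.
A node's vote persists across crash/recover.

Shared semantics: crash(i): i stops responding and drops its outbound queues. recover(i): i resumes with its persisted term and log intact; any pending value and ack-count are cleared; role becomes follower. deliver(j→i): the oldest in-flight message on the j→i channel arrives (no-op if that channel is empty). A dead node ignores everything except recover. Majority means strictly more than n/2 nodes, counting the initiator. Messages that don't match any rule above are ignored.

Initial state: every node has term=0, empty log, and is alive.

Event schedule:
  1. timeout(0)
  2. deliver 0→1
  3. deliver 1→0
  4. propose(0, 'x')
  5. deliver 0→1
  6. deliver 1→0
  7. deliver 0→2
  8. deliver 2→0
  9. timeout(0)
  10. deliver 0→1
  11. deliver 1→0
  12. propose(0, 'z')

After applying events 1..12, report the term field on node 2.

1

after 1 — timeout(0): n0:cand/t1/[-]
after 2 — deliver 0→1: n1:foll/t1/[-]
after 3 — deliver 1→0: n0:lead/t1/[-]
after 4 — propose(0,'x'): n0:lead/t1/[x]
after 5 — deliver 0→1: n1:foll/t1/[x]
after 6 — deliver 1→0: ·
after 7 — deliver 0→2: n2:foll/t1/[-]
after 8 — deliver 2→0: ·
after 9 — timeout(0): n0:cand/t2/[x]
after 10 — deliver 0→1: n1:foll/t2/[x]
after 11 — deliver 1→0: n0:lead/t2/[x]
after 12 — propose(0,'z'): n0:lead/t2/[x,z]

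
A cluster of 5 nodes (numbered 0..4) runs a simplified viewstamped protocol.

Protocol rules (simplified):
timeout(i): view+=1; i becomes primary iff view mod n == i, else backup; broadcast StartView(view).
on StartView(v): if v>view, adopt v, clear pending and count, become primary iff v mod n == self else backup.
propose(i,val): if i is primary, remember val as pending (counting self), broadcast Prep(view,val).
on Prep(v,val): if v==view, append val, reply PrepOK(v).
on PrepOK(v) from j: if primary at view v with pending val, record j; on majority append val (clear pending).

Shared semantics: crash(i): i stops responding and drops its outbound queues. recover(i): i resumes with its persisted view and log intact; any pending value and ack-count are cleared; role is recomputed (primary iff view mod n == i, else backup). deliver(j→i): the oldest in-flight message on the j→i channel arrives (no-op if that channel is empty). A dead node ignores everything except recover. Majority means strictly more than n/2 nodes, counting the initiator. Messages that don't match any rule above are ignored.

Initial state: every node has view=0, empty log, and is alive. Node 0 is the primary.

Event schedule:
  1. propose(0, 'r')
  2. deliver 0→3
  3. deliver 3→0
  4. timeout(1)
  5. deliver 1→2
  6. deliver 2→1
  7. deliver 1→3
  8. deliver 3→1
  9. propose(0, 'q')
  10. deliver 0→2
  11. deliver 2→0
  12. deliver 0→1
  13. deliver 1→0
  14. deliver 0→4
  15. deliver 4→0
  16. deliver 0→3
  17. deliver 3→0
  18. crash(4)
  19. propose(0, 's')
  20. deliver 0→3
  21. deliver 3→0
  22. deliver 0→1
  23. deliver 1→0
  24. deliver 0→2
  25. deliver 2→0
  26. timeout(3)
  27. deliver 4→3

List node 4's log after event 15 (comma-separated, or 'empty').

r

[1] propose(0,'r') → ∅
[2] deliver 0→3 → N3(back v0 [r])
[3] deliver 3→0 → ∅
[4] timeout(1) → N1(prim v1 [-])
[5] deliver 1→2 → N2(back v1 [-])
[6] deliver 2→1 → ∅
[7] deliver 1→3 → N3(back v1 [r])
[8] deliver 3→1 → ∅
[9] propose(0,'q') → ∅
[10] deliver 0→2 → ∅
[11] deliver 2→0 → ∅
[12] deliver 0→1 → ∅
[13] deliver 1→0 → N0(back v1 [-])
[14] deliver 0→4 → N4(back v0 [r])
[15] deliver 4→0 → ∅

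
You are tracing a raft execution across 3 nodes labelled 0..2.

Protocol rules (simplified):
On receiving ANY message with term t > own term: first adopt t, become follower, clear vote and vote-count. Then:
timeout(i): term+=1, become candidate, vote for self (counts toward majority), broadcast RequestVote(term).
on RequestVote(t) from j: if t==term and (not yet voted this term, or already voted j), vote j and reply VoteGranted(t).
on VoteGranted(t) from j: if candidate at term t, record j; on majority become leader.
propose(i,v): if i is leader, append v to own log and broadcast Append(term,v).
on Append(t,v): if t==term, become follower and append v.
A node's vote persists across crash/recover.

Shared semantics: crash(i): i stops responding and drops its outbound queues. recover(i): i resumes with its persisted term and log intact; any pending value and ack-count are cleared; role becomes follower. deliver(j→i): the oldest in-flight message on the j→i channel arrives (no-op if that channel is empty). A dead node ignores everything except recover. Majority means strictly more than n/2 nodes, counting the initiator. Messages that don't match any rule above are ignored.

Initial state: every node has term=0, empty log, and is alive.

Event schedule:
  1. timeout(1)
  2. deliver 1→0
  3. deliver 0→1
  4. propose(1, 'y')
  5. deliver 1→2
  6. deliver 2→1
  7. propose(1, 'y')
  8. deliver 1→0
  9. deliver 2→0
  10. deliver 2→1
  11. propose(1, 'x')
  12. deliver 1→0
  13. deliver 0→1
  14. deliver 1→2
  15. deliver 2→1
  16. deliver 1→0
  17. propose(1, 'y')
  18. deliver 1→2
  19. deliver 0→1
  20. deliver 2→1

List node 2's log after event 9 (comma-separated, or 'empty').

1. timeout(1):  <1:cand t1 ->
2. deliver 1→0:  <0:foll t1 ->
3. deliver 0→1:  <1:lead t1 ->
4. propose(1,'y'):  <1:lead t1 y>
5. deliver 1→2:  <2:foll t1 ->
6. deliver 2→1:  nop
7. propose(1,'y'):  <1:lead t1 y,y>
8. deliver 1→0:  <0:foll t1 y>
9. deliver 2→0:  nop

empty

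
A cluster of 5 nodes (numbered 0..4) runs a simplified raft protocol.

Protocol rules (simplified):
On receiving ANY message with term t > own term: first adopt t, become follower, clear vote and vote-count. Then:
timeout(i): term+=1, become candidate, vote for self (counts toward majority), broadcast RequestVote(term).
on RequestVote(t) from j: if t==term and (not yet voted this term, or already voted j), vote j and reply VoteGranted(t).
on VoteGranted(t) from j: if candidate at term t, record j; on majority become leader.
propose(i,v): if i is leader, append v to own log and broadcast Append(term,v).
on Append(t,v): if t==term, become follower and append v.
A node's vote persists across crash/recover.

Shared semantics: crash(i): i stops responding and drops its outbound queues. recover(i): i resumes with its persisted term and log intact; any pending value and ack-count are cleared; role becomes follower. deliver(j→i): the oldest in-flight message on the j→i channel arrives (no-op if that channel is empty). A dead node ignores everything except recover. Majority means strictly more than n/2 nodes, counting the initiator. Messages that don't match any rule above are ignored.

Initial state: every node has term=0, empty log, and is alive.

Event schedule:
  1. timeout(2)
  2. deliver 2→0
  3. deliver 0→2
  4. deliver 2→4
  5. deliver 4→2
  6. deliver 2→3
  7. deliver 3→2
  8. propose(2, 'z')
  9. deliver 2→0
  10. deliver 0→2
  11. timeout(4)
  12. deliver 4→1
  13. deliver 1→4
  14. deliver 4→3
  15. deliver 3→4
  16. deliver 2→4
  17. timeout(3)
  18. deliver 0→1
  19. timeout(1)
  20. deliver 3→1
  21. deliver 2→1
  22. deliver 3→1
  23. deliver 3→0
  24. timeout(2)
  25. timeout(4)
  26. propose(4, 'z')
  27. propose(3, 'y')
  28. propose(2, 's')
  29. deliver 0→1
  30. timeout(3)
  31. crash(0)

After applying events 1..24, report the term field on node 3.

step 1 timeout(2): 2={cand,t=1,log=-}
step 2 deliver 2→0: 0={foll,t=1,log=-}
step 3 deliver 0→2: —
step 4 deliver 2→4: 4={foll,t=1,log=-}
step 5 deliver 4→2: 2={lead,t=1,log=-}
step 6 deliver 2→3: 3={foll,t=1,log=-}
step 7 deliver 3→2: —
step 8 propose(2,'z'): 2={lead,t=1,log=z}
step 9 deliver 2→0: 0={foll,t=1,log=z}
step 10 deliver 0→2: —
step 11 timeout(4): 4={cand,t=2,log=-}
step 12 deliver 4→1: 1={foll,t=2,log=-}
step 13 deliver 1→4: —
step 14 deliver 4→3: 3={foll,t=2,log=-}
step 15 deliver 3→4: 4={lead,t=2,log=-}
step 16 deliver 2→4: —
step 17 timeout(3): 3={cand,t=3,log=-}
step 18 deliver 0→1: —
step 19 timeout(1): 1={cand,t=3,log=-}
step 20 deliver 3→1: —
step 21 deliver 2→1: —
step 22 deliver 3→1: —
step 23 deliver 3→0: 0={foll,t=3,log=z}
step 24 timeout(2): 2={cand,t=2,log=z}

3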